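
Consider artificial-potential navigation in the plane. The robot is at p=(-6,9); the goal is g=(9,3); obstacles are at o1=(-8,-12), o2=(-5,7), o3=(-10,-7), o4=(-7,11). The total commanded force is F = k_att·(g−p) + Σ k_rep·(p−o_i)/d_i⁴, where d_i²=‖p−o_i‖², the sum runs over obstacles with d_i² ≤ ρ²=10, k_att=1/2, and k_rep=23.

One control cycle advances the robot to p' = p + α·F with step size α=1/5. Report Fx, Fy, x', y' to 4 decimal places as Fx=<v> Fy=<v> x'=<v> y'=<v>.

Fx=7.5000 Fy=-3.0000 x'=-4.5000 y'=8.4000

F_att = 1/2·(g−p) = 1/2·(15,-6) = (7.5000,-3.0000)
o1: d²=445 > ρ²=10 → inactive
o2: d²=5 ≤ ρ²=10; F_rep = 23·(-1,2)/5² = (-0.9200,1.8400)
o3: d²=272 > ρ²=10 → inactive
o4: d²=5 ≤ ρ²=10; F_rep = 23·(1,-2)/5² = (0.9200,-1.8400)
F = F_att + ΣF_rep = (7.5000,-3.0000)
p' = p + 1/5·F = (-4.5000,8.4000)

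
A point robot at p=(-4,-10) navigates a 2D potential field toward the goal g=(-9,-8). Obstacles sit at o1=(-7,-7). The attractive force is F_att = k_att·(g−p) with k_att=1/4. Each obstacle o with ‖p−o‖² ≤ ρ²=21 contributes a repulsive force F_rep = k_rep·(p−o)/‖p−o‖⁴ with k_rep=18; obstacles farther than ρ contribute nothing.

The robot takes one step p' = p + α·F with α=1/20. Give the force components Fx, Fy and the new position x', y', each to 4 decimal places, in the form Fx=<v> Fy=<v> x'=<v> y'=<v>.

Fx=-1.0833 Fy=0.3333 x'=-4.0542 y'=-9.9833

F_att = 1/4·(g−p) = 1/4·(-5,2) = (-1.2500,0.5000)
o1: d²=18 ≤ ρ²=21; F_rep = 18·(3,-3)/18² = (0.1667,-0.1667)
F = F_att + ΣF_rep = (-1.0833,0.3333)
p' = p + 1/20·F = (-4.0542,-9.9833)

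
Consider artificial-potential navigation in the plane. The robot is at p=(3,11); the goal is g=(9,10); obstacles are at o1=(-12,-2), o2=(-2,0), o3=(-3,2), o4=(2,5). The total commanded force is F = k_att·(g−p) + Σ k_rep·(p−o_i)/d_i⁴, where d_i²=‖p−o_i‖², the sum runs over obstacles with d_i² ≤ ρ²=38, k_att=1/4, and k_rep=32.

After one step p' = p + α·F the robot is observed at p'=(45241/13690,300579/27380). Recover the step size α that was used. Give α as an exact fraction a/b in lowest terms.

α = 1/5

F_att = 1/4·(g−p) = 1/4·(6,-1) = (1.5000,-0.2500)
o1: d²=394 > ρ²=38 → inactive
o2: d²=146 > ρ²=38 → inactive
o3: d²=117 > ρ²=38 → inactive
o4: d²=37 ≤ ρ²=38; F_rep = 32·(1,6)/37² = (0.0234,0.1402)
F = F_att + ΣF_rep = (1.5234,-0.1098)
Δp = p'−p = (0.3047,-0.0220); α = Δx/Fx = (4171/13690) / (4171/2738) = 1/5
check: Δy/Fy = (-601/27380) / (-601/5476) = 1/5 ✓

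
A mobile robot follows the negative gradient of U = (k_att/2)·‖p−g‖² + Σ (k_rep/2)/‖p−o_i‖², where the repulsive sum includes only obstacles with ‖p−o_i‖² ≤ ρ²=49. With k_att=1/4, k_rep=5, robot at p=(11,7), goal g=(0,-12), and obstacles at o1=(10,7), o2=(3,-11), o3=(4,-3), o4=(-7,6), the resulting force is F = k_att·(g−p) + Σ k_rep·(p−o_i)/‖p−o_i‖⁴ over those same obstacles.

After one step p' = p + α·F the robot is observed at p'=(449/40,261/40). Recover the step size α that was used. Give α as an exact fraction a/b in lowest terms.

F_att = 1/4·(g−p) = 1/4·(-11,-19) = (-2.7500,-4.7500)
o1: d²=1 ≤ ρ²=49; F_rep = 5·(1,0)/1² = (5.0000,0.0000)
o2: d²=388 > ρ²=49 → inactive
o3: d²=149 > ρ²=49 → inactive
o4: d²=325 > ρ²=49 → inactive
F = F_att + ΣF_rep = (2.2500,-4.7500)
Δp = p'−p = (0.2250,-0.4750); α = Δx/Fx = (9/40) / (9/4) = 1/10
check: Δy/Fy = (-19/40) / (-19/4) = 1/10 ✓

α = 1/10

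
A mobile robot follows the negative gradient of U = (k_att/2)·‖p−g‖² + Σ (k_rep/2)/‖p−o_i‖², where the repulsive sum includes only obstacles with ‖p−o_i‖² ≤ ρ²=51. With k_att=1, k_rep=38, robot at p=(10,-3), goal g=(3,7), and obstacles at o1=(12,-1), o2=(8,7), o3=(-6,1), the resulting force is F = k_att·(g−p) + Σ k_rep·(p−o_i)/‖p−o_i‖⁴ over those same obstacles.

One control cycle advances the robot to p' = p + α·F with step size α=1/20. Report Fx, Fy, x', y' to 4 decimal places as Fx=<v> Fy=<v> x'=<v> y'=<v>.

F_att = 1·(g−p) = 1·(-7,10) = (-7.0000,10.0000)
o1: d²=8 ≤ ρ²=51; F_rep = 38·(-2,-2)/8² = (-1.1875,-1.1875)
o2: d²=104 > ρ²=51 → inactive
o3: d²=272 > ρ²=51 → inactive
F = F_att + ΣF_rep = (-8.1875,8.8125)
p' = p + 1/20·F = (9.5906,-2.5594)

Fx=-8.1875 Fy=8.8125 x'=9.5906 y'=-2.5594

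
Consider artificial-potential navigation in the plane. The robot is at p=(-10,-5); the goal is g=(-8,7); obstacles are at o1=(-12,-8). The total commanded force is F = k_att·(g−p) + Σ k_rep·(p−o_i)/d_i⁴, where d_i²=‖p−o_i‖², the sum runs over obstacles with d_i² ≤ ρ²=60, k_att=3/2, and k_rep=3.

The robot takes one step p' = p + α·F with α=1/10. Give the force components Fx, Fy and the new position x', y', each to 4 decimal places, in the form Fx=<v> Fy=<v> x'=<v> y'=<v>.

Fx=3.0355 Fy=18.0533 x'=-9.6964 y'=-3.1947

F_att = 3/2·(g−p) = 3/2·(2,12) = (3.0000,18.0000)
o1: d²=13 ≤ ρ²=60; F_rep = 3·(2,3)/13² = (0.0355,0.0533)
F = F_att + ΣF_rep = (3.0355,18.0533)
p' = p + 1/10·F = (-9.6964,-3.1947)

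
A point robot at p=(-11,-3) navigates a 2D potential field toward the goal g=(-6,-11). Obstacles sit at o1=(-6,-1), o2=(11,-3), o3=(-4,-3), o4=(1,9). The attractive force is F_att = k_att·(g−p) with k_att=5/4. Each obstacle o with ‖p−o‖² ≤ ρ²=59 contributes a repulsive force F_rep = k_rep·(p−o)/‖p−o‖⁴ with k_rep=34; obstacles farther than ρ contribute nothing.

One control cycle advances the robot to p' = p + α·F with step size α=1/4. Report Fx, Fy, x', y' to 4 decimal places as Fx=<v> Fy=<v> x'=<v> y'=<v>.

Fx=5.9487 Fy=-10.0809 x'=-9.5128 y'=-5.5202

F_att = 5/4·(g−p) = 5/4·(5,-8) = (6.2500,-10.0000)
o1: d²=29 ≤ ρ²=59; F_rep = 34·(-5,-2)/29² = (-0.2021,-0.0809)
o2: d²=484 > ρ²=59 → inactive
o3: d²=49 ≤ ρ²=59; F_rep = 34·(-7,0)/49² = (-0.0991,0.0000)
o4: d²=288 > ρ²=59 → inactive
F = F_att + ΣF_rep = (5.9487,-10.0809)
p' = p + 1/4·F = (-9.5128,-5.5202)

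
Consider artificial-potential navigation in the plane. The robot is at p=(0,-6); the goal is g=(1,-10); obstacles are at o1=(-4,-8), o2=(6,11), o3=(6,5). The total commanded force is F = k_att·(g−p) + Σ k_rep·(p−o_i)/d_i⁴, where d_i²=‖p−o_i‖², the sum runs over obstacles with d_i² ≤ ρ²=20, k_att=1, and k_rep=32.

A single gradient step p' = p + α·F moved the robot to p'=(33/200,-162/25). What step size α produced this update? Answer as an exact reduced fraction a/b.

α = 1/8

F_att = 1·(g−p) = 1·(1,-4) = (1.0000,-4.0000)
o1: d²=20 ≤ ρ²=20; F_rep = 32·(4,2)/20² = (0.3200,0.1600)
o2: d²=325 > ρ²=20 → inactive
o3: d²=157 > ρ²=20 → inactive
F = F_att + ΣF_rep = (1.3200,-3.8400)
Δp = p'−p = (0.1650,-0.4800); α = Δx/Fx = (33/200) / (33/25) = 1/8
check: Δy/Fy = (-12/25) / (-96/25) = 1/8 ✓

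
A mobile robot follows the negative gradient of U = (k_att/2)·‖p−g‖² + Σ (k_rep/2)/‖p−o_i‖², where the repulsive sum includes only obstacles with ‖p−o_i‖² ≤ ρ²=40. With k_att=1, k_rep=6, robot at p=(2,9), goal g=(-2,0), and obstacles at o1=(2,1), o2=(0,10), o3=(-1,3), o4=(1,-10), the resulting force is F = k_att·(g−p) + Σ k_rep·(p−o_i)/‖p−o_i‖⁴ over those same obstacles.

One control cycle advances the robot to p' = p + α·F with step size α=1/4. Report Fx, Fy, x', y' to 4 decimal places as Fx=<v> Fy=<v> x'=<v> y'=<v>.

Fx=-3.5200 Fy=-9.2400 x'=1.1200 y'=6.6900

F_att = 1·(g−p) = 1·(-4,-9) = (-4.0000,-9.0000)
o1: d²=64 > ρ²=40 → inactive
o2: d²=5 ≤ ρ²=40; F_rep = 6·(2,-1)/5² = (0.4800,-0.2400)
o3: d²=45 > ρ²=40 → inactive
o4: d²=362 > ρ²=40 → inactive
F = F_att + ΣF_rep = (-3.5200,-9.2400)
p' = p + 1/4·F = (1.1200,6.6900)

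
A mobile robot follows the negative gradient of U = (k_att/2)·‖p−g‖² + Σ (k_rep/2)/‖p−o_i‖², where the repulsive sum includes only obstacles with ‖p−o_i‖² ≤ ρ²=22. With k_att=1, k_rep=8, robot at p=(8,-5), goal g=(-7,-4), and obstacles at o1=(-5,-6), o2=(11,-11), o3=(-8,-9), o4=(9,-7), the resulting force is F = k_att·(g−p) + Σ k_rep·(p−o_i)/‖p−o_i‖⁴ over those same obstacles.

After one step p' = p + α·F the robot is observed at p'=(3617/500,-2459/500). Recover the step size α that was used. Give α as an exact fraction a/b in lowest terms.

α = 1/20

F_att = 1·(g−p) = 1·(-15,1) = (-15.0000,1.0000)
o1: d²=170 > ρ²=22 → inactive
o2: d²=45 > ρ²=22 → inactive
o3: d²=272 > ρ²=22 → inactive
o4: d²=5 ≤ ρ²=22; F_rep = 8·(-1,2)/5² = (-0.3200,0.6400)
F = F_att + ΣF_rep = (-15.3200,1.6400)
Δp = p'−p = (-0.7660,0.0820); α = Δx/Fx = (-383/500) / (-383/25) = 1/20
check: Δy/Fy = (41/500) / (41/25) = 1/20 ✓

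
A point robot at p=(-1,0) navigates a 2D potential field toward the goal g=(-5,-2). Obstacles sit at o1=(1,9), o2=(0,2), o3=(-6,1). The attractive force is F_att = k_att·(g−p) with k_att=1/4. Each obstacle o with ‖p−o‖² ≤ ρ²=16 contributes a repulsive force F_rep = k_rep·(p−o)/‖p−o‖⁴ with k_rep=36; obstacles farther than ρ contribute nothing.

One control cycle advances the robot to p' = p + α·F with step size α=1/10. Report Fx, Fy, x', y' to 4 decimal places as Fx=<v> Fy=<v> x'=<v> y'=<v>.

F_att = 1/4·(g−p) = 1/4·(-4,-2) = (-1.0000,-0.5000)
o1: d²=85 > ρ²=16 → inactive
o2: d²=5 ≤ ρ²=16; F_rep = 36·(-1,-2)/5² = (-1.4400,-2.8800)
o3: d²=26 > ρ²=16 → inactive
F = F_att + ΣF_rep = (-2.4400,-3.3800)
p' = p + 1/10·F = (-1.2440,-0.3380)

Fx=-2.4400 Fy=-3.3800 x'=-1.2440 y'=-0.3380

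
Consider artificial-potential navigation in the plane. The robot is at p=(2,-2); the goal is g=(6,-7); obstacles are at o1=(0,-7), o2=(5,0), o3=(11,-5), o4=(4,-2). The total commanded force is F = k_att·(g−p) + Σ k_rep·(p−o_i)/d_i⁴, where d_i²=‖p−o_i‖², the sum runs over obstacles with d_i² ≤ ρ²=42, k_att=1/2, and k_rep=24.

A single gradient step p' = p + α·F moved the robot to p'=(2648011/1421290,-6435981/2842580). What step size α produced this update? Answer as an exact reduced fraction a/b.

F_att = 1/2·(g−p) = 1/2·(4,-5) = (2.0000,-2.5000)
o1: d²=29 ≤ ρ²=42; F_rep = 24·(2,5)/29² = (0.0571,0.1427)
o2: d²=13 ≤ ρ²=42; F_rep = 24·(-3,-2)/13² = (-0.4260,-0.2840)
o3: d²=90 > ρ²=42 → inactive
o4: d²=4 ≤ ρ²=42; F_rep = 24·(-2,0)/4² = (-3.0000,0.0000)
F = F_att + ΣF_rep = (-1.3690,-2.6413)
Δp = p'−p = (-0.1369,-0.2641); α = Δx/Fx = (-194569/1421290) / (-194569/142129) = 1/10
check: Δy/Fy = (-750821/2842580) / (-750821/284258) = 1/10 ✓

α = 1/10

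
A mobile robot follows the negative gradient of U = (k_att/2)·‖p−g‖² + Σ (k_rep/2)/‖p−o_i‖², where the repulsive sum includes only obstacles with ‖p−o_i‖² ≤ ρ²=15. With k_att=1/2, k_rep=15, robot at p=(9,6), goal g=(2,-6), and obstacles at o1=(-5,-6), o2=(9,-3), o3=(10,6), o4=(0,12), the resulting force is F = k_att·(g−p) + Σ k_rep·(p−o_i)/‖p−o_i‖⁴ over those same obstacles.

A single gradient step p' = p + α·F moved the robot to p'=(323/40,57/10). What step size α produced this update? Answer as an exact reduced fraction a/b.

α = 1/20

F_att = 1/2·(g−p) = 1/2·(-7,-12) = (-3.5000,-6.0000)
o1: d²=340 > ρ²=15 → inactive
o2: d²=81 > ρ²=15 → inactive
o3: d²=1 ≤ ρ²=15; F_rep = 15·(-1,0)/1² = (-15.0000,0.0000)
o4: d²=117 > ρ²=15 → inactive
F = F_att + ΣF_rep = (-18.5000,-6.0000)
Δp = p'−p = (-0.9250,-0.3000); α = Δx/Fx = (-37/40) / (-37/2) = 1/20
check: Δy/Fy = (-3/10) / (-6) = 1/20 ✓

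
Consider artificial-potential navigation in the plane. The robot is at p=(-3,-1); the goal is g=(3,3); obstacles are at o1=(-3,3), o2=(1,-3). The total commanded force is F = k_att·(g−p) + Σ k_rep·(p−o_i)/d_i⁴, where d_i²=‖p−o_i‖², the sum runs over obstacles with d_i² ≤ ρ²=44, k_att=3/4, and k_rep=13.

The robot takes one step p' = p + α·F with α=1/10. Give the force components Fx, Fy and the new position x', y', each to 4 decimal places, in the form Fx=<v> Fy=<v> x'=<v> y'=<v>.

Fx=4.3700 Fy=2.8619 x'=-2.5630 y'=-0.7138

F_att = 3/4·(g−p) = 3/4·(6,4) = (4.5000,3.0000)
o1: d²=16 ≤ ρ²=44; F_rep = 13·(0,-4)/16² = (0.0000,-0.2031)
o2: d²=20 ≤ ρ²=44; F_rep = 13·(-4,2)/20² = (-0.1300,0.0650)
F = F_att + ΣF_rep = (4.3700,2.8619)
p' = p + 1/10·F = (-2.5630,-0.7138)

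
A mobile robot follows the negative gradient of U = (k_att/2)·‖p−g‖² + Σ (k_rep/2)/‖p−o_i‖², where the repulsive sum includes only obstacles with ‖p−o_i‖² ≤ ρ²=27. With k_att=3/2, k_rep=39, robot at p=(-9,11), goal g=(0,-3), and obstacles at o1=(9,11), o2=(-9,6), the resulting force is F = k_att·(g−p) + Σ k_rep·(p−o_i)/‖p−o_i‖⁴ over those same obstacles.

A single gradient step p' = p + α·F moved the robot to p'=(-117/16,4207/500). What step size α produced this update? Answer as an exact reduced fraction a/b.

F_att = 3/2·(g−p) = 3/2·(9,-14) = (13.5000,-21.0000)
o1: d²=324 > ρ²=27 → inactive
o2: d²=25 ≤ ρ²=27; F_rep = 39·(0,5)/25² = (0.0000,0.3120)
F = F_att + ΣF_rep = (13.5000,-20.6880)
Δp = p'−p = (1.6875,-2.5860); α = Δx/Fx = (27/16) / (27/2) = 1/8
check: Δy/Fy = (-1293/500) / (-2586/125) = 1/8 ✓

α = 1/8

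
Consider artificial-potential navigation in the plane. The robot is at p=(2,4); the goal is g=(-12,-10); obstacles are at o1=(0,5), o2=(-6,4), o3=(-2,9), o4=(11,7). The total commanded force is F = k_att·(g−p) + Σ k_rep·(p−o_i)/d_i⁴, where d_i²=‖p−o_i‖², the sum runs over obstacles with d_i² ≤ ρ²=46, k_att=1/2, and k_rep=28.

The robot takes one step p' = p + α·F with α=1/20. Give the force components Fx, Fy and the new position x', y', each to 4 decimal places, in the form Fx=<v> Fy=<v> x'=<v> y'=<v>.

F_att = 1/2·(g−p) = 1/2·(-14,-14) = (-7.0000,-7.0000)
o1: d²=5 ≤ ρ²=46; F_rep = 28·(2,-1)/5² = (2.2400,-1.1200)
o2: d²=64 > ρ²=46 → inactive
o3: d²=41 ≤ ρ²=46; F_rep = 28·(4,-5)/41² = (0.0666,-0.0833)
o4: d²=90 > ρ²=46 → inactive
F = F_att + ΣF_rep = (-4.6934,-8.2033)
p' = p + 1/20·F = (1.7653,3.5898)

Fx=-4.6934 Fy=-8.2033 x'=1.7653 y'=3.5898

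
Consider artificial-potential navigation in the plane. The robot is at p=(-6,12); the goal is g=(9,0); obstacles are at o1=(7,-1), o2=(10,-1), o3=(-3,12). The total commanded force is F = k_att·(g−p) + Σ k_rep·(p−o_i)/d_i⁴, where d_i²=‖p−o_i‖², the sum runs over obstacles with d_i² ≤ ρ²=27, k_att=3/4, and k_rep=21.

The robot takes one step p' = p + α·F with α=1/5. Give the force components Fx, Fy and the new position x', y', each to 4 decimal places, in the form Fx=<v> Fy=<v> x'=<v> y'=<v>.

F_att = 3/4·(g−p) = 3/4·(15,-12) = (11.2500,-9.0000)
o1: d²=338 > ρ²=27 → inactive
o2: d²=425 > ρ²=27 → inactive
o3: d²=9 ≤ ρ²=27; F_rep = 21·(-3,0)/9² = (-0.7778,0.0000)
F = F_att + ΣF_rep = (10.4722,-9.0000)
p' = p + 1/5·F = (-3.9056,10.2000)

Fx=10.4722 Fy=-9.0000 x'=-3.9056 y'=10.2000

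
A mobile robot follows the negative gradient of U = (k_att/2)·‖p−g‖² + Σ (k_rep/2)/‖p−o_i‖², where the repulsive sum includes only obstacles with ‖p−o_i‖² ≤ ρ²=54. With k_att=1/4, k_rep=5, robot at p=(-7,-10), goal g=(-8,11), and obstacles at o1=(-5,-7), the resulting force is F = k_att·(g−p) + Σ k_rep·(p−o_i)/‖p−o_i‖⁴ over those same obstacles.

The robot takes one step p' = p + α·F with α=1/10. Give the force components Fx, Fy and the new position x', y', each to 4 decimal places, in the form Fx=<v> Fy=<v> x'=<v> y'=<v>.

F_att = 1/4·(g−p) = 1/4·(-1,21) = (-0.2500,5.2500)
o1: d²=13 ≤ ρ²=54; F_rep = 5·(-2,-3)/13² = (-0.0592,-0.0888)
F = F_att + ΣF_rep = (-0.3092,5.1612)
p' = p + 1/10·F = (-7.0309,-9.4839)

Fx=-0.3092 Fy=5.1612 x'=-7.0309 y'=-9.4839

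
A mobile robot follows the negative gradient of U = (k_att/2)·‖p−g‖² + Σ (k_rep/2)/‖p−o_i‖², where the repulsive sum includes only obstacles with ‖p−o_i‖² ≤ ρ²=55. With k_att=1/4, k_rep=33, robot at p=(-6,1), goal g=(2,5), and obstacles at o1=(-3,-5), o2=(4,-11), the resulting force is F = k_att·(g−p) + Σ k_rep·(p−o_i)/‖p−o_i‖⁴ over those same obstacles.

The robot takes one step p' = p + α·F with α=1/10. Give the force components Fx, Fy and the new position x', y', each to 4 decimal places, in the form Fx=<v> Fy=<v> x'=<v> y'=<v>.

Fx=1.9511 Fy=1.0978 x'=-5.8049 y'=1.1098

F_att = 1/4·(g−p) = 1/4·(8,4) = (2.0000,1.0000)
o1: d²=45 ≤ ρ²=55; F_rep = 33·(-3,6)/45² = (-0.0489,0.0978)
o2: d²=244 > ρ²=55 → inactive
F = F_att + ΣF_rep = (1.9511,1.0978)
p' = p + 1/10·F = (-5.8049,1.1098)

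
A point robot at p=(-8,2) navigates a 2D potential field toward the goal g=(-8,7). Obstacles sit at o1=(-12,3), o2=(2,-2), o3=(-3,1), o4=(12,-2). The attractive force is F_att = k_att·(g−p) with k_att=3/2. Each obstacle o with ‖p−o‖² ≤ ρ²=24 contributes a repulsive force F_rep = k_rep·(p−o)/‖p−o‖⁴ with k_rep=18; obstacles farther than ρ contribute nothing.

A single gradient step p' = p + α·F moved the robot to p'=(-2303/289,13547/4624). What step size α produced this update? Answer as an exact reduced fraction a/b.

α = 1/8

F_att = 3/2·(g−p) = 3/2·(0,5) = (0.0000,7.5000)
o1: d²=17 ≤ ρ²=24; F_rep = 18·(4,-1)/17² = (0.2491,-0.0623)
o2: d²=116 > ρ²=24 → inactive
o3: d²=26 > ρ²=24 → inactive
o4: d²=416 > ρ²=24 → inactive
F = F_att + ΣF_rep = (0.2491,7.4377)
Δp = p'−p = (0.0311,0.9297); α = Δx/Fx = (9/289) / (72/289) = 1/8
check: Δy/Fy = (4299/4624) / (4299/578) = 1/8 ✓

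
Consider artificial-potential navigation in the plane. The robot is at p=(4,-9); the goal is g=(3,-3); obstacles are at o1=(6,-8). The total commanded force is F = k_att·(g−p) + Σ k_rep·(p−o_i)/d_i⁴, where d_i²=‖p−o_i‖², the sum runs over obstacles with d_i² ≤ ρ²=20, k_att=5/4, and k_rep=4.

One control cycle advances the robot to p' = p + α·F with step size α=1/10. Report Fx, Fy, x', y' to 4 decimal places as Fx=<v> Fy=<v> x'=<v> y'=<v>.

F_att = 5/4·(g−p) = 5/4·(-1,6) = (-1.2500,7.5000)
o1: d²=5 ≤ ρ²=20; F_rep = 4·(-2,-1)/5² = (-0.3200,-0.1600)
F = F_att + ΣF_rep = (-1.5700,7.3400)
p' = p + 1/10·F = (3.8430,-8.2660)

Fx=-1.5700 Fy=7.3400 x'=3.8430 y'=-8.2660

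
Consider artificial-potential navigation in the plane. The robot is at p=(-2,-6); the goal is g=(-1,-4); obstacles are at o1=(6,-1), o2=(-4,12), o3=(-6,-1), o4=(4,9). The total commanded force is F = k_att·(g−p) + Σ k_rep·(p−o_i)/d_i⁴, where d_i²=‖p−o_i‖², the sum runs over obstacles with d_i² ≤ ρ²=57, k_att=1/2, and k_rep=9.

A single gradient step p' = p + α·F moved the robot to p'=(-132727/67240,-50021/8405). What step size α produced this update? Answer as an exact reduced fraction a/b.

α = 1/20

F_att = 1/2·(g−p) = 1/2·(1,2) = (0.5000,1.0000)
o1: d²=89 > ρ²=57 → inactive
o2: d²=328 > ρ²=57 → inactive
o3: d²=41 ≤ ρ²=57; F_rep = 9·(4,-5)/41² = (0.0214,-0.0268)
o4: d²=261 > ρ²=57 → inactive
F = F_att + ΣF_rep = (0.5214,0.9732)
Δp = p'−p = (0.0261,0.0487); α = Δx/Fx = (1753/67240) / (1753/3362) = 1/20
check: Δy/Fy = (409/8405) / (1636/1681) = 1/20 ✓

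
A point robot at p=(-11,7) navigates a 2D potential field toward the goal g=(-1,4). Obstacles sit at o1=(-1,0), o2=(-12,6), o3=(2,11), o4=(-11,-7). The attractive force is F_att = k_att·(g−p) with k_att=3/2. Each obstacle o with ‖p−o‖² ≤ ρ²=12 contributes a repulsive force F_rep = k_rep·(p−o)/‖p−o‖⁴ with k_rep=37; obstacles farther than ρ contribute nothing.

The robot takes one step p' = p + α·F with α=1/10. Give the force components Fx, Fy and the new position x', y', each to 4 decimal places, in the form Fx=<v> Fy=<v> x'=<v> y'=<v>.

F_att = 3/2·(g−p) = 3/2·(10,-3) = (15.0000,-4.5000)
o1: d²=149 > ρ²=12 → inactive
o2: d²=2 ≤ ρ²=12; F_rep = 37·(1,1)/2² = (9.2500,9.2500)
o3: d²=185 > ρ²=12 → inactive
o4: d²=196 > ρ²=12 → inactive
F = F_att + ΣF_rep = (24.2500,4.7500)
p' = p + 1/10·F = (-8.5750,7.4750)

Fx=24.2500 Fy=4.7500 x'=-8.5750 y'=7.4750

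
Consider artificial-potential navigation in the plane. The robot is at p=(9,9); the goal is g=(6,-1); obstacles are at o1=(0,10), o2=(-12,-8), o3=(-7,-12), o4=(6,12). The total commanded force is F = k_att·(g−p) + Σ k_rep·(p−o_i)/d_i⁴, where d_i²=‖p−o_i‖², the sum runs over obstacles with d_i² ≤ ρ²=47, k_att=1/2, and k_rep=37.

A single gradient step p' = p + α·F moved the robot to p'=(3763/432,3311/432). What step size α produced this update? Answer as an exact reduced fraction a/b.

F_att = 1/2·(g−p) = 1/2·(-3,-10) = (-1.5000,-5.0000)
o1: d²=82 > ρ²=47 → inactive
o2: d²=730 > ρ²=47 → inactive
o3: d²=697 > ρ²=47 → inactive
o4: d²=18 ≤ ρ²=47; F_rep = 37·(3,-3)/18² = (0.3426,-0.3426)
F = F_att + ΣF_rep = (-1.1574,-5.3426)
Δp = p'−p = (-0.2894,-1.3356); α = Δx/Fx = (-125/432) / (-125/108) = 1/4
check: Δy/Fy = (-577/432) / (-577/108) = 1/4 ✓

α = 1/4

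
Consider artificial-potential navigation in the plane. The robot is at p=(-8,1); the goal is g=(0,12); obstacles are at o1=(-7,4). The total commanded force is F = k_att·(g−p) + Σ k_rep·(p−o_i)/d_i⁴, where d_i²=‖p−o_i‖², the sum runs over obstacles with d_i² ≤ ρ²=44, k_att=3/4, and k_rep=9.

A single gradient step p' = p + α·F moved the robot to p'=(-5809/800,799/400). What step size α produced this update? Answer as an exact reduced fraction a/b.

F_att = 3/4·(g−p) = 3/4·(8,11) = (6.0000,8.2500)
o1: d²=10 ≤ ρ²=44; F_rep = 9·(-1,-3)/10² = (-0.0900,-0.2700)
F = F_att + ΣF_rep = (5.9100,7.9800)
Δp = p'−p = (0.7388,0.9975); α = Δx/Fx = (591/800) / (591/100) = 1/8
check: Δy/Fy = (399/400) / (399/50) = 1/8 ✓

α = 1/8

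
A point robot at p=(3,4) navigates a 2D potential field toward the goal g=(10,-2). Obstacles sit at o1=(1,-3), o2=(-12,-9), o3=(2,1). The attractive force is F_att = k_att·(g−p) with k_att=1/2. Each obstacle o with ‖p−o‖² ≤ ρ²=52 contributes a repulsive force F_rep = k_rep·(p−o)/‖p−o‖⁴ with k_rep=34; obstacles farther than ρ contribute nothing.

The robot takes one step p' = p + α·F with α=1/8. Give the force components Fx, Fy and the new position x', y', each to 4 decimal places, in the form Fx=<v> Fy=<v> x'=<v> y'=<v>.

F_att = 1/2·(g−p) = 1/2·(7,-6) = (3.5000,-3.0000)
o1: d²=53 > ρ²=52 → inactive
o2: d²=394 > ρ²=52 → inactive
o3: d²=10 ≤ ρ²=52; F_rep = 34·(1,3)/10² = (0.3400,1.0200)
F = F_att + ΣF_rep = (3.8400,-1.9800)
p' = p + 1/8·F = (3.4800,3.7525)

Fx=3.8400 Fy=-1.9800 x'=3.4800 y'=3.7525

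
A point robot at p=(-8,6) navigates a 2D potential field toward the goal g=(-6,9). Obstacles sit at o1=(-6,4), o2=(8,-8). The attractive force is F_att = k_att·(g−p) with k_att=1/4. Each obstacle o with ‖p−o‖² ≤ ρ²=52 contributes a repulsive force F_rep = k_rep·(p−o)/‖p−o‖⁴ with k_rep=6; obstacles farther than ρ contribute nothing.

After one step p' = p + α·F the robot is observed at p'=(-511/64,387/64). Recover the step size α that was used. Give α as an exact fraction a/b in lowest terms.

α = 1/20

F_att = 1/4·(g−p) = 1/4·(2,3) = (0.5000,0.7500)
o1: d²=8 ≤ ρ²=52; F_rep = 6·(-2,2)/8² = (-0.1875,0.1875)
o2: d²=452 > ρ²=52 → inactive
F = F_att + ΣF_rep = (0.3125,0.9375)
Δp = p'−p = (0.0156,0.0469); α = Δx/Fx = (1/64) / (5/16) = 1/20
check: Δy/Fy = (3/64) / (15/16) = 1/20 ✓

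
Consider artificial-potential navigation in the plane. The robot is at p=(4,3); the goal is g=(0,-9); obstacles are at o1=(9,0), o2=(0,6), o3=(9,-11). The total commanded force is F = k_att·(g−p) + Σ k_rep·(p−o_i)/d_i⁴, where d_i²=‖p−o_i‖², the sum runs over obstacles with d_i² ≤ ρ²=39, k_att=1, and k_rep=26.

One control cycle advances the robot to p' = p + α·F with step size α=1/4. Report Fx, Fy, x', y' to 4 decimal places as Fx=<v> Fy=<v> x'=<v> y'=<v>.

F_att = 1·(g−p) = 1·(-4,-12) = (-4.0000,-12.0000)
o1: d²=34 ≤ ρ²=39; F_rep = 26·(-5,3)/34² = (-0.1125,0.0675)
o2: d²=25 ≤ ρ²=39; F_rep = 26·(4,-3)/25² = (0.1664,-0.1248)
o3: d²=221 > ρ²=39 → inactive
F = F_att + ΣF_rep = (-3.9461,-12.0573)
p' = p + 1/4·F = (3.0135,-0.0143)

Fx=-3.9461 Fy=-12.0573 x'=3.0135 y'=-0.0143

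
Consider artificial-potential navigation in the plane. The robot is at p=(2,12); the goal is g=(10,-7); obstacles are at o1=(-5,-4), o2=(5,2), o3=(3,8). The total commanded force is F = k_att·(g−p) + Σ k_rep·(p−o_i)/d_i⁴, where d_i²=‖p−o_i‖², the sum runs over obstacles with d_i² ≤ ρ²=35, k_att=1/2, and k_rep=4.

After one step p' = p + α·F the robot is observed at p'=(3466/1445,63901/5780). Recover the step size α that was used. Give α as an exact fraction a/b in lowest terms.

α = 1/10

F_att = 1/2·(g−p) = 1/2·(8,-19) = (4.0000,-9.5000)
o1: d²=305 > ρ²=35 → inactive
o2: d²=109 > ρ²=35 → inactive
o3: d²=17 ≤ ρ²=35; F_rep = 4·(-1,4)/17² = (-0.0138,0.0554)
F = F_att + ΣF_rep = (3.9862,-9.4446)
Δp = p'−p = (0.3986,-0.9445); α = Δx/Fx = (576/1445) / (1152/289) = 1/10
check: Δy/Fy = (-5459/5780) / (-5459/578) = 1/10 ✓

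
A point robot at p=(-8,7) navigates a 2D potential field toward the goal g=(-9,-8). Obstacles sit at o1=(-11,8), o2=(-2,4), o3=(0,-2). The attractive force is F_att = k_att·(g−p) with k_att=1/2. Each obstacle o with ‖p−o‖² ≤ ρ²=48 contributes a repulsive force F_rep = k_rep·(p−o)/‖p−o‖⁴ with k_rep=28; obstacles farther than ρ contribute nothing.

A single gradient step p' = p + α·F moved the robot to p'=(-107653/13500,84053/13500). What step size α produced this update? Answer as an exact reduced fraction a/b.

α = 1/10

F_att = 1/2·(g−p) = 1/2·(-1,-15) = (-0.5000,-7.5000)
o1: d²=10 ≤ ρ²=48; F_rep = 28·(3,-1)/10² = (0.8400,-0.2800)
o2: d²=45 ≤ ρ²=48; F_rep = 28·(-6,3)/45² = (-0.0830,0.0415)
o3: d²=145 > ρ²=48 → inactive
F = F_att + ΣF_rep = (0.2570,-7.7385)
Δp = p'−p = (0.0257,-0.7739); α = Δx/Fx = (347/13500) / (347/1350) = 1/10
check: Δy/Fy = (-10447/13500) / (-10447/1350) = 1/10 ✓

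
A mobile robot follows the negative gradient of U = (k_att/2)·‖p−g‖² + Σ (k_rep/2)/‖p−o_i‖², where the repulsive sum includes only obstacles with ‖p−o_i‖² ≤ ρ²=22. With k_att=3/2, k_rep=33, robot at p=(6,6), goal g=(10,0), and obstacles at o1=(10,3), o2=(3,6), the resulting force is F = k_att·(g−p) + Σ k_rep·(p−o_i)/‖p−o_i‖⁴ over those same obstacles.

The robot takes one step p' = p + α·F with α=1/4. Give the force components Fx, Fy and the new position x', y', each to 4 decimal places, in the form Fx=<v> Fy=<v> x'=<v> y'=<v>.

F_att = 3/2·(g−p) = 3/2·(4,-6) = (6.0000,-9.0000)
o1: d²=25 > ρ²=22 → inactive
o2: d²=9 ≤ ρ²=22; F_rep = 33·(3,0)/9² = (1.2222,0.0000)
F = F_att + ΣF_rep = (7.2222,-9.0000)
p' = p + 1/4·F = (7.8056,3.7500)

Fx=7.2222 Fy=-9.0000 x'=7.8056 y'=3.7500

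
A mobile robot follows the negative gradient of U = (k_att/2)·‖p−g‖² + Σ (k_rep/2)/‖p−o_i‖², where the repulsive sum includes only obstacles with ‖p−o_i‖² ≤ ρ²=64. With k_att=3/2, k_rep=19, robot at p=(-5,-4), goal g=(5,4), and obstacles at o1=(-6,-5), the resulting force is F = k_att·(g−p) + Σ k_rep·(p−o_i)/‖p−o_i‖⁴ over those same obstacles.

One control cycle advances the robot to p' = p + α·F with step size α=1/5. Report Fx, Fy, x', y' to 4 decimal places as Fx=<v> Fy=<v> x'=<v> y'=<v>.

F_att = 3/2·(g−p) = 3/2·(10,8) = (15.0000,12.0000)
o1: d²=2 ≤ ρ²=64; F_rep = 19·(1,1)/2² = (4.7500,4.7500)
F = F_att + ΣF_rep = (19.7500,16.7500)
p' = p + 1/5·F = (-1.0500,-0.6500)

Fx=19.7500 Fy=16.7500 x'=-1.0500 y'=-0.6500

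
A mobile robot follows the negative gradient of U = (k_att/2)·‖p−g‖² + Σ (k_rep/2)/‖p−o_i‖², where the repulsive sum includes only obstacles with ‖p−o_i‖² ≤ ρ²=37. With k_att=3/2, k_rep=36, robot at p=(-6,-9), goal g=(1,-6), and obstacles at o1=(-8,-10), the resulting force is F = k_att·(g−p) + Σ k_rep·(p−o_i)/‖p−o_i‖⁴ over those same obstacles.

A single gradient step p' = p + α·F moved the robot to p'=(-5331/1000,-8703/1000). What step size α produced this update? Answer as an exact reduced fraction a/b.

α = 1/20

F_att = 3/2·(g−p) = 3/2·(7,3) = (10.5000,4.5000)
o1: d²=5 ≤ ρ²=37; F_rep = 36·(2,1)/5² = (2.8800,1.4400)
F = F_att + ΣF_rep = (13.3800,5.9400)
Δp = p'−p = (0.6690,0.2970); α = Δx/Fx = (669/1000) / (669/50) = 1/20
check: Δy/Fy = (297/1000) / (297/50) = 1/20 ✓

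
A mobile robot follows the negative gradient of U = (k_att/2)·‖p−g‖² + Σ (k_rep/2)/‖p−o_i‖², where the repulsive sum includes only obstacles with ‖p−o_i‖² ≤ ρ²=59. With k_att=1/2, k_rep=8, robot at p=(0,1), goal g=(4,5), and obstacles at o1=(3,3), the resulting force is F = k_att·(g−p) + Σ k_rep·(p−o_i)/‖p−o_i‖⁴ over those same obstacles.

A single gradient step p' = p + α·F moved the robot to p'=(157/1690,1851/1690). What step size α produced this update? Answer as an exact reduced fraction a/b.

F_att = 1/2·(g−p) = 1/2·(4,4) = (2.0000,2.0000)
o1: d²=13 ≤ ρ²=59; F_rep = 8·(-3,-2)/13² = (-0.1420,-0.0947)
F = F_att + ΣF_rep = (1.8580,1.9053)
Δp = p'−p = (0.0929,0.0953); α = Δx/Fx = (157/1690) / (314/169) = 1/20
check: Δy/Fy = (161/1690) / (322/169) = 1/20 ✓

α = 1/20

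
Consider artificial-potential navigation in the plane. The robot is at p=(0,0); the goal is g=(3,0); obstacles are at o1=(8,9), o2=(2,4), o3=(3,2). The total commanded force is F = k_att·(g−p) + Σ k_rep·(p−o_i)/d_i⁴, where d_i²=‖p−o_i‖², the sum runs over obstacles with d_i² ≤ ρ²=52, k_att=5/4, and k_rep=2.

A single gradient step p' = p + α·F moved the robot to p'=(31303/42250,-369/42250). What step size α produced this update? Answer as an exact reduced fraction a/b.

F_att = 5/4·(g−p) = 5/4·(3,0) = (3.7500,0.0000)
o1: d²=145 > ρ²=52 → inactive
o2: d²=20 ≤ ρ²=52; F_rep = 2·(-2,-4)/20² = (-0.0100,-0.0200)
o3: d²=13 ≤ ρ²=52; F_rep = 2·(-3,-2)/13² = (-0.0355,-0.0237)
F = F_att + ΣF_rep = (3.7045,-0.0437)
Δp = p'−p = (0.7409,-0.0087); α = Δx/Fx = (31303/42250) / (31303/8450) = 1/5
check: Δy/Fy = (-369/42250) / (-369/8450) = 1/5 ✓

α = 1/5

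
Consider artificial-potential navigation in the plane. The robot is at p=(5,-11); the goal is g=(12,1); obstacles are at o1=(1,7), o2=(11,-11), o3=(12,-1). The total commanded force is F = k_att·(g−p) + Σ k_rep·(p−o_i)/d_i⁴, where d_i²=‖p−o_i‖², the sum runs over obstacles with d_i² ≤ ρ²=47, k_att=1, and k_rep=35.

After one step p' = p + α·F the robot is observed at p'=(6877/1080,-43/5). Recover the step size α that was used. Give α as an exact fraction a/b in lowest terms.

α = 1/5

F_att = 1·(g−p) = 1·(7,12) = (7.0000,12.0000)
o1: d²=340 > ρ²=47 → inactive
o2: d²=36 ≤ ρ²=47; F_rep = 35·(-6,0)/36² = (-0.1620,0.0000)
o3: d²=149 > ρ²=47 → inactive
F = F_att + ΣF_rep = (6.8380,12.0000)
Δp = p'−p = (1.3676,2.4000); α = Δx/Fx = (1477/1080) / (1477/216) = 1/5
check: Δy/Fy = (12/5) / (12) = 1/5 ✓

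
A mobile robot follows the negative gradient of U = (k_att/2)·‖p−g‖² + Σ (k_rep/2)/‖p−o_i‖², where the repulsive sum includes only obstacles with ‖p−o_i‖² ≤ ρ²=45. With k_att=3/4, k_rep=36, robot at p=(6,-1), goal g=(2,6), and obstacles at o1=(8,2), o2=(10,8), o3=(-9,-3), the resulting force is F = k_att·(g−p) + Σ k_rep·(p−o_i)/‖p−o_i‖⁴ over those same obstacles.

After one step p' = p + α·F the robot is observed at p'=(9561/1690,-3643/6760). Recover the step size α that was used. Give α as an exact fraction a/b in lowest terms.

α = 1/10

F_att = 3/4·(g−p) = 3/4·(-4,7) = (-3.0000,5.2500)
o1: d²=13 ≤ ρ²=45; F_rep = 36·(-2,-3)/13² = (-0.4260,-0.6391)
o2: d²=97 > ρ²=45 → inactive
o3: d²=229 > ρ²=45 → inactive
F = F_att + ΣF_rep = (-3.4260,4.6109)
Δp = p'−p = (-0.3426,0.4611); α = Δx/Fx = (-579/1690) / (-579/169) = 1/10
check: Δy/Fy = (3117/6760) / (3117/676) = 1/10 ✓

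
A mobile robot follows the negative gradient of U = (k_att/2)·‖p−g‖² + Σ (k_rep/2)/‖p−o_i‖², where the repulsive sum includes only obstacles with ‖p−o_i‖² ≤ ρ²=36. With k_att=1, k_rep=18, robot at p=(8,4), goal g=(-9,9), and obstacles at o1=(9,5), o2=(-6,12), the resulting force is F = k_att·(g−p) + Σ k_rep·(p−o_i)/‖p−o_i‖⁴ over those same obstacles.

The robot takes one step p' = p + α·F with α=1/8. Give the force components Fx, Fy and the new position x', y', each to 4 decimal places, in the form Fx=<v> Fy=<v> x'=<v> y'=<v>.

Fx=-21.5000 Fy=0.5000 x'=5.3125 y'=4.0625

F_att = 1·(g−p) = 1·(-17,5) = (-17.0000,5.0000)
o1: d²=2 ≤ ρ²=36; F_rep = 18·(-1,-1)/2² = (-4.5000,-4.5000)
o2: d²=260 > ρ²=36 → inactive
F = F_att + ΣF_rep = (-21.5000,0.5000)
p' = p + 1/8·F = (5.3125,4.0625)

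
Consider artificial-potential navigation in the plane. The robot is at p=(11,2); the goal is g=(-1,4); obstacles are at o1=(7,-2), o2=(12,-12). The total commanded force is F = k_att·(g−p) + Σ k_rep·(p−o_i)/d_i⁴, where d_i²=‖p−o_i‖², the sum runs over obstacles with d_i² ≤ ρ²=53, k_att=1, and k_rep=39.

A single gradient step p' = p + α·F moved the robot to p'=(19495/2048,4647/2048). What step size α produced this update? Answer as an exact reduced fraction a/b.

F_att = 1·(g−p) = 1·(-12,2) = (-12.0000,2.0000)
o1: d²=32 ≤ ρ²=53; F_rep = 39·(4,4)/32² = (0.1523,0.1523)
o2: d²=197 > ρ²=53 → inactive
F = F_att + ΣF_rep = (-11.8477,2.1523)
Δp = p'−p = (-1.4810,0.2690); α = Δx/Fx = (-3033/2048) / (-3033/256) = 1/8
check: Δy/Fy = (551/2048) / (551/256) = 1/8 ✓

α = 1/8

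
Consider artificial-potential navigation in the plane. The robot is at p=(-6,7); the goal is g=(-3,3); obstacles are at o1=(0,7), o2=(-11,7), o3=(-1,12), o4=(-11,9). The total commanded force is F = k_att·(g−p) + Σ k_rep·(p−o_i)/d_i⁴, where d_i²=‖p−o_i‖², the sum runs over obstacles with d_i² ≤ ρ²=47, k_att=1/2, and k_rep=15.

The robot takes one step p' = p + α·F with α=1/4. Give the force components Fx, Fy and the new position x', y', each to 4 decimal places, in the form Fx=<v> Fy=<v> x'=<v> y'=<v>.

F_att = 1/2·(g−p) = 1/2·(3,-4) = (1.5000,-2.0000)
o1: d²=36 ≤ ρ²=47; F_rep = 15·(-6,0)/36² = (-0.0694,0.0000)
o2: d²=25 ≤ ρ²=47; F_rep = 15·(5,0)/25² = (0.1200,0.0000)
o3: d²=50 > ρ²=47 → inactive
o4: d²=29 ≤ ρ²=47; F_rep = 15·(5,-2)/29² = (0.0892,-0.0357)
F = F_att + ΣF_rep = (1.6397,-2.0357)
p' = p + 1/4·F = (-5.5901,6.4911)

Fx=1.6397 Fy=-2.0357 x'=-5.5901 y'=6.4911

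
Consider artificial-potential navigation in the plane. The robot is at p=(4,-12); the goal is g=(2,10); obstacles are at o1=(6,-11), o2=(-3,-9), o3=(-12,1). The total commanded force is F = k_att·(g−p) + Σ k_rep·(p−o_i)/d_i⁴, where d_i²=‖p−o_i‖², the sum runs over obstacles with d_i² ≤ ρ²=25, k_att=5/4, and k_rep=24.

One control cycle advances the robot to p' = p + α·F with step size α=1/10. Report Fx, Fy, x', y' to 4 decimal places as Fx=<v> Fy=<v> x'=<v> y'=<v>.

Fx=-4.4200 Fy=26.5400 x'=3.5580 y'=-9.3460

F_att = 5/4·(g−p) = 5/4·(-2,22) = (-2.5000,27.5000)
o1: d²=5 ≤ ρ²=25; F_rep = 24·(-2,-1)/5² = (-1.9200,-0.9600)
o2: d²=58 > ρ²=25 → inactive
o3: d²=425 > ρ²=25 → inactive
F = F_att + ΣF_rep = (-4.4200,26.5400)
p' = p + 1/10·F = (3.5580,-9.3460)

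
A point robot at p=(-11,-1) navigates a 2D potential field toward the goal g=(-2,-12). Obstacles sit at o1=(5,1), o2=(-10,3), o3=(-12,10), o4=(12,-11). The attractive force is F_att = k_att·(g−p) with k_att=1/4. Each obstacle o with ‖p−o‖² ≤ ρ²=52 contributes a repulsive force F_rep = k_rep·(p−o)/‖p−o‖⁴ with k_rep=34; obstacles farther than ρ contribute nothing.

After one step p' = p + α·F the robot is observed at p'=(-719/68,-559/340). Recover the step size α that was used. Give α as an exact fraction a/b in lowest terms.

F_att = 1/4·(g−p) = 1/4·(9,-11) = (2.2500,-2.7500)
o1: d²=260 > ρ²=52 → inactive
o2: d²=17 ≤ ρ²=52; F_rep = 34·(-1,-4)/17² = (-0.1176,-0.4706)
o3: d²=122 > ρ²=52 → inactive
o4: d²=629 > ρ²=52 → inactive
F = F_att + ΣF_rep = (2.1324,-3.2206)
Δp = p'−p = (0.4265,-0.6441); α = Δx/Fx = (29/68) / (145/68) = 1/5
check: Δy/Fy = (-219/340) / (-219/68) = 1/5 ✓

α = 1/5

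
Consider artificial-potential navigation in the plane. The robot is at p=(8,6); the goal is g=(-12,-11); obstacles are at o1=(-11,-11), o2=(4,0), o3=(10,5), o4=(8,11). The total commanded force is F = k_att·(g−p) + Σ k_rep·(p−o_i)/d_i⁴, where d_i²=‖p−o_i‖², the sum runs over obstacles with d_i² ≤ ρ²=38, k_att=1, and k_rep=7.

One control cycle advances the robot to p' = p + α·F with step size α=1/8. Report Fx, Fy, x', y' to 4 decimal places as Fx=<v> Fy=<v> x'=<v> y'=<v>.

F_att = 1·(g−p) = 1·(-20,-17) = (-20.0000,-17.0000)
o1: d²=650 > ρ²=38 → inactive
o2: d²=52 > ρ²=38 → inactive
o3: d²=5 ≤ ρ²=38; F_rep = 7·(-2,1)/5² = (-0.5600,0.2800)
o4: d²=25 ≤ ρ²=38; F_rep = 7·(0,-5)/25² = (0.0000,-0.0560)
F = F_att + ΣF_rep = (-20.5600,-16.7760)
p' = p + 1/8·F = (5.4300,3.9030)

Fx=-20.5600 Fy=-16.7760 x'=5.4300 y'=3.9030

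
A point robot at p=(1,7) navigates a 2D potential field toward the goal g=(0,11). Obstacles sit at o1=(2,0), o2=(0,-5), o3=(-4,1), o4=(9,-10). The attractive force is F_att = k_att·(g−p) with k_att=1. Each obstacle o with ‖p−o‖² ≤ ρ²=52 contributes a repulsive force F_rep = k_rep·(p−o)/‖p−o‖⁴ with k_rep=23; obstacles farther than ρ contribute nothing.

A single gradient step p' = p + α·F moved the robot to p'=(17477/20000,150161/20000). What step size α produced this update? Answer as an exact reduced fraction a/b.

α = 1/8

F_att = 1·(g−p) = 1·(-1,4) = (-1.0000,4.0000)
o1: d²=50 ≤ ρ²=52; F_rep = 23·(-1,7)/50² = (-0.0092,0.0644)
o2: d²=145 > ρ²=52 → inactive
o3: d²=61 > ρ²=52 → inactive
o4: d²=353 > ρ²=52 → inactive
F = F_att + ΣF_rep = (-1.0092,4.0644)
Δp = p'−p = (-0.1262,0.5081); α = Δx/Fx = (-2523/20000) / (-2523/2500) = 1/8
check: Δy/Fy = (10161/20000) / (10161/2500) = 1/8 ✓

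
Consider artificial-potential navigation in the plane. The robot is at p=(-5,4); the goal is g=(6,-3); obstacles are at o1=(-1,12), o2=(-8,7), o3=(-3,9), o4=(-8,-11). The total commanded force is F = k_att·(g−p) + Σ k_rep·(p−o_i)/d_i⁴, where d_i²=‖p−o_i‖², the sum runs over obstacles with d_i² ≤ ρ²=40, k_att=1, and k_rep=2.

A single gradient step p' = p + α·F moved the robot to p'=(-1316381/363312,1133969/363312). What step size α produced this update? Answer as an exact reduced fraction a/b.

α = 1/8

F_att = 1·(g−p) = 1·(11,-7) = (11.0000,-7.0000)
o1: d²=80 > ρ²=40 → inactive
o2: d²=18 ≤ ρ²=40; F_rep = 2·(3,-3)/18² = (0.0185,-0.0185)
o3: d²=29 ≤ ρ²=40; F_rep = 2·(-2,-5)/29² = (-0.0048,-0.0119)
o4: d²=234 > ρ²=40 → inactive
F = F_att + ΣF_rep = (11.0138,-7.0304)
Δp = p'−p = (1.3767,-0.8788); α = Δx/Fx = (500179/363312) / (500179/45414) = 1/8
check: Δy/Fy = (-319279/363312) / (-319279/45414) = 1/8 ✓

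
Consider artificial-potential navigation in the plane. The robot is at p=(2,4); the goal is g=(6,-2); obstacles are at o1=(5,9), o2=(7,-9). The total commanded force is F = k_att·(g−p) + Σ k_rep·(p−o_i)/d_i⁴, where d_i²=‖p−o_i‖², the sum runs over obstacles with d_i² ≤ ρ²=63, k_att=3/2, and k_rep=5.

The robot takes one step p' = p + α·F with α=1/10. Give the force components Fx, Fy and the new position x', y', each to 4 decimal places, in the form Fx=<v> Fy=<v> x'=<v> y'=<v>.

Fx=5.9870 Fy=-9.0216 x'=2.5987 y'=3.0978

F_att = 3/2·(g−p) = 3/2·(4,-6) = (6.0000,-9.0000)
o1: d²=34 ≤ ρ²=63; F_rep = 5·(-3,-5)/34² = (-0.0130,-0.0216)
o2: d²=194 > ρ²=63 → inactive
F = F_att + ΣF_rep = (5.9870,-9.0216)
p' = p + 1/10·F = (2.5987,3.0978)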